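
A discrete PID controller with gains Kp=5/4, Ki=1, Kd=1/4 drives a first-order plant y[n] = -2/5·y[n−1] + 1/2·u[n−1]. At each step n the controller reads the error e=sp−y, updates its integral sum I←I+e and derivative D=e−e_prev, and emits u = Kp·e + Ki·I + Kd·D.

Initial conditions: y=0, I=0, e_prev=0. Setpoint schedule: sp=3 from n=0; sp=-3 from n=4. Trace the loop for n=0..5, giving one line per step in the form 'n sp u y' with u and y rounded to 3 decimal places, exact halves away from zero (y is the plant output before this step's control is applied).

(exact arithmetic carried between steps; '≈' marks a value shown rounded to 6 d.p. or computed from one; I and e_prev carry over from the previous line; the table rounds u and y to 3 d.p., halves away from zero)
n=0: y=0, sp=3, e=sp−y=3; I=3, D=e−e_prev=3; u=5/4·3+1·3+1/4·3=7.5; next y=-2/5·0+1/2·7.5=3.75
n=1: y=3.75, sp=3, e=sp−y=-0.75; I=2.25, D=e−e_prev=-3.75; u=5/4·(-0.75)+1·2.25+1/4·(-3.75)=0.375; next y=-2/5·3.75+1/2·0.375=-1.3125
n=2: y=-1.3125, sp=3, e=sp−y=4.3125; I=6.5625, D=e−e_prev=5.0625; u=5/4·4.3125+1·6.5625+1/4·5.0625=13.21875; next y=-2/5·(-1.3125)+1/2·13.21875=7.134375
n=3: y=7.134375, sp=3, e=sp−y=-4.134375; I=2.428125, D=e−e_prev=-8.446875; u=5/4·(-4.134375)+1·2.428125+1/4·(-8.446875)≈-4.851563; next y=-2/5·7.134375+1/2·(-4.851563)≈-5.279531
n=4: y≈-5.279531, sp=-3, e=sp−y≈2.279531; I≈4.707656, D=e−e_prev≈6.413906; u=5/4·2.279531+1·4.707656+1/4·6.413906≈9.160547; next y=-2/5·(-5.279531)+1/2·9.160547≈6.692086
n=5: y≈6.692086, sp=-3, e=sp−y≈-9.692086; I≈-4.984430, D=e−e_prev≈-11.971617; u=5/4·(-9.692086)+1·(-4.984430)+1/4·(-11.971617)≈-20.092441; next y=-2/5·6.692086+1/2·(-20.092441)≈-12.723055

0 3 7.500 0.000
1 3 0.375 3.750
2 3 13.219 -1.313
3 3 -4.852 7.134
4 -3 9.161 -5.280
5 -3 -20.092 6.692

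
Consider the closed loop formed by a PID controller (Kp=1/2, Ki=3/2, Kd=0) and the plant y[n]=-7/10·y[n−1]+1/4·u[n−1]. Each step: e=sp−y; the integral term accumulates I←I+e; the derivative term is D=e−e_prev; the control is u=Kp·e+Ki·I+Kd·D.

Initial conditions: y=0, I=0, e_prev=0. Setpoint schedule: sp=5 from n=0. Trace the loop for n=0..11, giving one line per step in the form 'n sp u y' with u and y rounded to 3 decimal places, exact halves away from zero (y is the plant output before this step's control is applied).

0 5 10.000 0.000
1 5 12.500 2.500
2 5 18.500 1.375
3 5 19.363 3.663
4 5 24.140 2.277
5 5 23.896 4.441
6 5 27.886 2.865
7 5 26.887 4.966
8 5 30.379 3.246
9 5 28.856 5.323
10 5 32.041 3.488
11 5 30.148 5.569

(exact arithmetic carried between steps; '≈' marks a value shown rounded to 6 d.p. or computed from one; I and e_prev carry over from the previous line; the table rounds u and y to 3 d.p., halves away from zero)
n=0: y=0, sp=5, e=sp−y=5; I=5, D=e−e_prev=5; u=1/2·5+3/2·5+0·5=10; next y=-7/10·0+1/4·10=2.5
n=1: y=2.5, sp=5, e=sp−y=2.5; I=7.5, D=e−e_prev=-2.5; u=1/2·2.5+3/2·7.5+0·(-2.5)=12.5; next y=-7/10·2.5+1/4·12.5=1.375
n=2: y=1.375, sp=5, e=sp−y=3.625; I=11.125, D=e−e_prev=1.125; u=1/2·3.625+3/2·11.125+0·1.125=18.5; next y=-7/10·1.375+1/4·18.5=3.6625
n=3: y=3.6625, sp=5, e=sp−y=1.3375; I=12.4625, D=e−e_prev=-2.2875; u=1/2·1.3375+3/2·12.4625+0·(-2.2875)=19.3625; next y=-7/10·3.6625+1/4·19.3625=2.276875
n=4: y=2.276875, sp=5, e=sp−y=2.723125; I=15.185625, D=e−e_prev=1.385625; u=1/2·2.723125+3/2·15.185625+0·1.385625=24.14; next y=-7/10·2.276875+1/4·24.14≈4.441188
n=5: y≈4.441188, sp=5, e=sp−y≈0.558813; I≈15.744438, D=e−e_prev≈-2.164313; u=1/2·0.558813+3/2·15.744438+0·(-2.164313)≈23.896063; next y=-7/10·4.441188+1/4·23.896063≈2.865184
n=6: y≈2.865184, sp=5, e=sp−y≈2.134816; I≈17.879253, D=e−e_prev≈1.576003; u=1/2·2.134816+3/2·17.879253+0·1.576003≈27.886288; next y=-7/10·2.865184+1/4·27.886288≈4.965943
n=7: y≈4.965943, sp=5, e=sp−y≈0.034057; I≈17.913310, D=e−e_prev≈-2.100758; u=1/2·0.034057+3/2·17.913310+0·(-2.100758)≈26.886994; next y=-7/10·4.965943+1/4·26.886994≈3.245589
n=8: y≈3.245589, sp=5, e=sp−y≈1.754411; I≈19.667722, D=e−e_prev≈1.720354; u=1/2·1.754411+3/2·19.667722+0·1.720354≈30.378788; next y=-7/10·3.245589+1/4·30.378788≈5.322785
n=9: y≈5.322785, sp=5, e=sp−y≈-0.322785; I≈19.344937, D=e−e_prev≈-2.077197; u=1/2·(-0.322785)+3/2·19.344937+0·(-2.077197)≈28.856012; next y=-7/10·5.322785+1/4·28.856012≈3.488054
n=10: y≈3.488054, sp=5, e=sp−y≈1.511946; I≈20.856883, D=e−e_prev≈1.834732; u=1/2·1.511946+3/2·20.856883+0·1.834732≈32.041298; next y=-7/10·3.488054+1/4·32.041298≈5.568687
n=11: y≈5.568687, sp=5, e=sp−y≈-0.568687; I≈20.288196, D=e−e_prev≈-2.080633; u=1/2·(-0.568687)+3/2·20.288196+0·(-2.080633)≈30.147951; next y=-7/10·5.568687+1/4·30.147951≈3.638907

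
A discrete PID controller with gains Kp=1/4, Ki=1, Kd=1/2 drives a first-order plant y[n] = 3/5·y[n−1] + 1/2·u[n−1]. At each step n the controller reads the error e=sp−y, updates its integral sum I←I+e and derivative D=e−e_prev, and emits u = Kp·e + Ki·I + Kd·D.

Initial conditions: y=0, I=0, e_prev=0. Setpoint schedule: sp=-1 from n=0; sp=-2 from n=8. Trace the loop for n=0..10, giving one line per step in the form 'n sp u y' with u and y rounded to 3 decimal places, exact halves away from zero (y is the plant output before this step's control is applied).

0 -1 -1.750 0.000
1 -1 -0.719 -0.875
2 -1 -1.265 -0.884
3 -1 -0.897 -1.163
4 -1 -0.903 -1.147
5 -1 -0.761 -1.139
6 -1 -0.750 -1.064
7 -1 -0.737 -1.013
8 -2 -2.513 -0.976
9 -2 -1.503 -1.842
10 -2 -2.068 -1.857

(exact arithmetic carried between steps; '≈' marks a value shown rounded to 6 d.p. or computed from one; I and e_prev carry over from the previous line; the table rounds u and y to 3 d.p., halves away from zero)
n=0: y=0, sp=-1, e=sp−y=-1; I=-1, D=e−e_prev=-1; u=1/4·(-1)+1·(-1)+1/2·(-1)=-1.75; next y=3/5·0+1/2·(-1.75)=-0.875
n=1: y=-0.875, sp=-1, e=sp−y=-0.125; I=-1.125, D=e−e_prev=0.875; u=1/4·(-0.125)+1·(-1.125)+1/2·0.875=-0.71875; next y=3/5·(-0.875)+1/2·(-0.71875)=-0.884375
n=2: y=-0.884375, sp=-1, e=sp−y=-0.115625; I=-1.240625, D=e−e_prev=0.009375; u=1/4·(-0.115625)+1·(-1.240625)+1/2·0.009375≈-1.264844; next y=3/5·(-0.884375)+1/2·(-1.264844)≈-1.163047
n=3: y≈-1.163047, sp=-1, e=sp−y≈0.163047; I≈-1.077578, D=e−e_prev≈0.278672; u=1/4·0.163047+1·(-1.077578)+1/2·0.278672≈-0.897480; next y=3/5·(-1.163047)+1/2·(-0.897480)≈-1.146568
n=4: y≈-1.146568, sp=-1, e=sp−y≈0.146568; I≈-0.931010, D=e−e_prev≈-0.016479; u=1/4·0.146568+1·(-0.931010)+1/2·(-0.016479)≈-0.902607; next y=3/5·(-1.146568)+1/2·(-0.902607)≈-1.139244
n=5: y≈-1.139244, sp=-1, e=sp−y≈0.139244; I≈-0.791765, D=e−e_prev≈-0.007324; u=1/4·0.139244+1·(-0.791765)+1/2·(-0.007324)≈-0.760616; next y=3/5·(-1.139244)+1/2·(-0.760616)≈-1.063855
n=6: y≈-1.063855, sp=-1, e=sp−y≈0.063855; I≈-0.727911, D=e−e_prev≈-0.075390; u=1/4·0.063855+1·(-0.727911)+1/2·(-0.075390)≈-0.749642; next y=3/5·(-1.063855)+1/2·(-0.749642)≈-1.013134
n=7: y≈-1.013134, sp=-1, e=sp−y≈0.013134; I≈-0.714777, D=e−e_prev≈-0.050721; u=1/4·0.013134+1·(-0.714777)+1/2·(-0.050721)≈-0.736854; next y=3/5·(-1.013134)+1/2·(-0.736854)≈-0.976307
n=8: y≈-0.976307, sp=-2, e=sp−y≈-1.023693; I≈-1.738470, D=e−e_prev≈-1.036827; u=1/4·(-1.023693)+1·(-1.738470)+1/2·(-1.036827)≈-2.512806; next y=3/5·(-0.976307)+1/2·(-2.512806)≈-1.842187
n=9: y≈-1.842187, sp=-2, e=sp−y≈-0.157813; I≈-1.896282, D=e−e_prev≈0.865880; u=1/4·(-0.157813)+1·(-1.896282)+1/2·0.865880≈-1.502795; next y=3/5·(-1.842187)+1/2·(-1.502795)≈-1.856710
n=10: y≈-1.856710, sp=-2, e=sp−y≈-0.143290; I≈-2.039572, D=e−e_prev≈0.014523; u=1/4·(-0.143290)+1·(-2.039572)+1/2·0.014523≈-2.068133; next y=3/5·(-1.856710)+1/2·(-2.068133)≈-2.148093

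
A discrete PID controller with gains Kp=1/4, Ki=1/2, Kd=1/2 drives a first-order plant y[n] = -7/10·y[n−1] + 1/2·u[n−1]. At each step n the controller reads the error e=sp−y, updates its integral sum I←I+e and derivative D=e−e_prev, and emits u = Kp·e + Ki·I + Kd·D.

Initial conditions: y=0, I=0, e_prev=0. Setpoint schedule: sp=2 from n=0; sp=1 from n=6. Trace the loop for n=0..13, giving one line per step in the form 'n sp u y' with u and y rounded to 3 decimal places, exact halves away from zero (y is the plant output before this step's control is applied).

0 2 2.500 0.000
1 2 0.938 1.250
2 2 4.008 -0.406
3 2 1.015 2.288
4 2 6.446 -1.094
5 2 -0.053 3.989
6 1 8.755 -2.819
7 1 -3.701 6.350
8 1 14.016 -6.296
9 1 -10.798 11.415
10 1 23.856 -13.390
11 1 -24.715 21.301
12 1 43.191 -27.268
13 1 -51.899 40.683

(exact arithmetic carried between steps; '≈' marks a value shown rounded to 6 d.p. or computed from one; I and e_prev carry over from the previous line; the table rounds u and y to 3 d.p., halves away from zero)
n=0: y=0, sp=2, e=sp−y=2; I=2, D=e−e_prev=2; u=1/4·2+1/2·2+1/2·2=2.5; next y=-7/10·0+1/2·2.5=1.25
n=1: y=1.25, sp=2, e=sp−y=0.75; I=2.75, D=e−e_prev=-1.25; u=1/4·0.75+1/2·2.75+1/2·(-1.25)=0.9375; next y=-7/10·1.25+1/2·0.9375=-0.40625
n=2: y=-0.40625, sp=2, e=sp−y=2.40625; I=5.15625, D=e−e_prev=1.65625; u=1/4·2.40625+1/2·5.15625+1/2·1.65625≈4.007813; next y=-7/10·(-0.40625)+1/2·4.007813≈2.288281
n=3: y≈2.288281, sp=2, e=sp−y≈-0.288281; I≈4.867969, D=e−e_prev≈-2.694531; u=1/4·(-0.288281)+1/2·4.867969+1/2·(-2.694531)≈1.014648; next y=-7/10·2.288281+1/2·1.014648≈-1.094473
n=4: y≈-1.094473, sp=2, e=sp−y≈3.094473; I≈7.962441, D=e−e_prev≈3.382754; u=1/4·3.094473+1/2·7.962441+1/2·3.382754≈6.446216; next y=-7/10·(-1.094473)+1/2·6.446216≈3.989239
n=5: y≈3.989239, sp=2, e=sp−y≈-1.989239; I≈5.973203, D=e−e_prev≈-5.083711; u=1/4·(-1.989239)+1/2·5.973203+1/2·(-5.083711)≈-0.052564; next y=-7/10·3.989239+1/2·(-0.052564)≈-2.818749
n=6: y≈-2.818749, sp=1, e=sp−y≈3.818749; I≈9.791952, D=e−e_prev≈5.807988; u=1/4·3.818749+1/2·9.791952+1/2·5.807988≈8.754657; next y=-7/10·(-2.818749)+1/2·8.754657≈6.350453
n=7: y≈6.350453, sp=1, e=sp−y≈-5.350453; I≈4.441499, D=e−e_prev≈-9.169202; u=1/4·(-5.350453)+1/2·4.441499+1/2·(-9.169202)≈-3.701465; next y=-7/10·6.350453+1/2·(-3.701465)≈-6.296050
n=8: y≈-6.296050, sp=1, e=sp−y≈7.296050; I≈11.737548, D=e−e_prev≈12.646503; u=1/4·7.296050+1/2·11.737548+1/2·12.646503≈14.016038; next y=-7/10·(-6.296050)+1/2·14.016038≈11.415254
n=9: y≈11.415254, sp=1, e=sp−y≈-10.415254; I≈1.322295, D=e−e_prev≈-17.711303; u=1/4·(-10.415254)+1/2·1.322295+1/2·(-17.711303)≈-10.798318; next y=-7/10·11.415254+1/2·(-10.798318)≈-13.389836
n=10: y≈-13.389836, sp=1, e=sp−y≈14.389836; I≈15.712131, D=e−e_prev≈24.805090; u=1/4·14.389836+1/2·15.712131+1/2·24.805090≈23.856070; next y=-7/10·(-13.389836)+1/2·23.856070≈21.300920
n=11: y≈21.300920, sp=1, e=sp−y≈-20.300920; I≈-4.588789, D=e−e_prev≈-34.690757; u=1/4·(-20.300920)+1/2·(-4.588789)+1/2·(-34.690757)≈-24.715003; next y=-7/10·21.300920+1/2·(-24.715003)≈-27.268146
n=12: y≈-27.268146, sp=1, e=sp−y≈28.268146; I≈23.679357, D=e−e_prev≈48.569066; u=1/4·28.268146+1/2·23.679357+1/2·48.569066≈43.191248; next y=-7/10·(-27.268146)+1/2·43.191248≈40.683326
n=13: y≈40.683326, sp=1, e=sp−y≈-39.683326; I≈-16.003969, D=e−e_prev≈-67.951472; u=1/4·(-39.683326)+1/2·(-16.003969)+1/2·(-67.951472)≈-51.898552; next y=-7/10·40.683326+1/2·(-51.898552)≈-54.427604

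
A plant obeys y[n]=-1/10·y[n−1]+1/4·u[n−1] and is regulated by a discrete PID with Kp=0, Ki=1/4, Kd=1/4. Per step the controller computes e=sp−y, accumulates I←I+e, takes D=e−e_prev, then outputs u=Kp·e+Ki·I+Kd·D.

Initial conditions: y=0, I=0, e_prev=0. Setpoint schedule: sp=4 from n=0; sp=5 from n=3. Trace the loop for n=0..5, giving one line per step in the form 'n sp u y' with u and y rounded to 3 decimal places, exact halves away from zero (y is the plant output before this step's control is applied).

0 4 2.000 0.000
1 4 1.750 0.500
2 4 2.806 0.388
3 5 4.044 0.663
4 5 4.806 0.945
5 5 5.809 1.107

(exact arithmetic carried between steps; '≈' marks a value shown rounded to 6 d.p. or computed from one; I and e_prev carry over from the previous line; the table rounds u and y to 3 d.p., halves away from zero)
n=0: y=0, sp=4, e=sp−y=4; I=4, D=e−e_prev=4; u=0·4+1/4·4+1/4·4=2; next y=-1/10·0+1/4·2=0.5
n=1: y=0.5, sp=4, e=sp−y=3.5; I=7.5, D=e−e_prev=-0.5; u=0·3.5+1/4·7.5+1/4·(-0.5)=1.75; next y=-1/10·0.5+1/4·1.75=0.3875
n=2: y=0.3875, sp=4, e=sp−y=3.6125; I=11.1125, D=e−e_prev=0.1125; u=0·3.6125+1/4·11.1125+1/4·0.1125=2.80625; next y=-1/10·0.3875+1/4·2.80625≈0.662813
n=3: y≈0.662813, sp=5, e=sp−y≈4.337188; I≈15.449688, D=e−e_prev≈0.724688; u=0·4.337188+1/4·15.449688+1/4·0.724688≈4.043594; next y=-1/10·0.662813+1/4·4.043594≈0.944617
n=4: y≈0.944617, sp=5, e=sp−y≈4.055383; I≈19.505070, D=e−e_prev≈-0.281805; u=0·4.055383+1/4·19.505070+1/4·(-0.281805)≈4.805816; next y=-1/10·0.944617+1/4·4.805816≈1.106992
n=5: y≈1.106992, sp=5, e=sp−y≈3.893008; I≈23.398078, D=e−e_prev≈-0.162375; u=0·3.893008+1/4·23.398078+1/4·(-0.162375)≈5.808926; next y=-1/10·1.106992+1/4·5.808926≈1.341532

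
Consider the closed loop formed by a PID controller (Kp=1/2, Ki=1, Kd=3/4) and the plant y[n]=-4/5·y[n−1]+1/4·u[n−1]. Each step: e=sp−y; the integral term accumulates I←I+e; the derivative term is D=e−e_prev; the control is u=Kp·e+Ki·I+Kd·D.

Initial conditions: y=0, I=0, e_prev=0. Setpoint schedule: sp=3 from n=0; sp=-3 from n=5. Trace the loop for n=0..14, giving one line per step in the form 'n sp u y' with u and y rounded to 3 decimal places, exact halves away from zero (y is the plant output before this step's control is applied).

(exact arithmetic carried between steps; '≈' marks a value shown rounded to 6 d.p. or computed from one; I and e_prev carry over from the previous line; the table rounds u and y to 3 d.p., halves away from zero)
n=0: y=0, sp=3, e=sp−y=3; I=3, D=e−e_prev=3; u=1/2·3+1·3+3/4·3=6.75; next y=-4/5·0+1/4·6.75=1.6875
n=1: y=1.6875, sp=3, e=sp−y=1.3125; I=4.3125, D=e−e_prev=-1.6875; u=1/2·1.3125+1·4.3125+3/4·(-1.6875)=3.703125; next y=-4/5·1.6875+1/4·3.703125≈-0.424219
n=2: y≈-0.424219, sp=3, e=sp−y≈3.424219; I≈7.736719, D=e−e_prev≈2.111719; u=1/2·3.424219+1·7.736719+3/4·2.111719≈11.032617; next y=-4/5·(-0.424219)+1/4·11.032617≈3.097529
n=3: y≈3.097529, sp=3, e=sp−y≈-0.097529; I≈7.639189, D=e−e_prev≈-3.521748; u=1/2·(-0.097529)+1·7.639189+3/4·(-3.521748)≈4.949114; next y=-4/5·3.097529+1/4·4.949114≈-1.240745
n=4: y≈-1.240745, sp=3, e=sp−y≈4.240745; I≈11.879934, D=e−e_prev≈4.338274; u=1/2·4.240745+1·11.879934+3/4·4.338274≈17.254013; next y=-4/5·(-1.240745)+1/4·17.254013≈5.306099
n=5: y≈5.306099, sp=-3, e=sp−y≈-8.306099; I≈3.573835, D=e−e_prev≈-12.546844; u=1/2·(-8.306099)+1·3.573835+3/4·(-12.546844)≈-9.989347; next y=-4/5·5.306099+1/4·(-9.989347)≈-6.742216
n=6: y≈-6.742216, sp=-3, e=sp−y≈3.742216; I≈7.316051, D=e−e_prev≈12.048315; u=1/2·3.742216+1·7.316051+3/4·12.048315≈18.223396; next y=-4/5·(-6.742216)+1/4·18.223396≈9.949622
n=7: y≈9.949622, sp=-3, e=sp−y≈-12.949622; I≈-5.633570, D=e−e_prev≈-16.691838; u=1/2·(-12.949622)+1·(-5.633570)+3/4·(-16.691838)≈-24.627260; next y=-4/5·9.949622+1/4·(-24.627260)≈-14.116513
n=8: y≈-14.116513, sp=-3, e=sp−y≈11.116513; I≈5.482942, D=e−e_prev≈24.066135; u=1/2·11.116513+1·5.482942+3/4·24.066135≈29.090799; next y=-4/5·(-14.116513)+1/4·29.090799≈18.565910
n=9: y≈18.565910, sp=-3, e=sp−y≈-21.565910; I≈-16.082968, D=e−e_prev≈-32.682422; u=1/2·(-21.565910)+1·(-16.082968)+3/4·(-32.682422)≈-51.377740; next y=-4/5·18.565910+1/4·(-51.377740)≈-27.697163
n=10: y≈-27.697163, sp=-3, e=sp−y≈24.697163; I≈8.614195, D=e−e_prev≈46.263073; u=1/2·24.697163+1·8.614195+3/4·46.263073≈55.660081; next y=-4/5·(-27.697163)+1/4·55.660081≈36.072751
n=11: y≈36.072751, sp=-3, e=sp−y≈-39.072751; I≈-30.458555, D=e−e_prev≈-63.769913; u=1/2·(-39.072751)+1·(-30.458555)+3/4·(-63.769913)≈-97.822366; next y=-4/5·36.072751+1/4·(-97.822366)≈-53.313792
n=12: y≈-53.313792, sp=-3, e=sp−y≈50.313792; I≈19.855236, D=e−e_prev≈89.386542; u=1/2·50.313792+1·19.855236+3/4·89.386542≈112.052039; next y=-4/5·(-53.313792)+1/4·112.052039≈70.664043
n=13: y≈70.664043, sp=-3, e=sp−y≈-73.664043; I≈-53.808807, D=e−e_prev≈-123.977835; u=1/2·(-73.664043)+1·(-53.808807)+3/4·(-123.977835)≈-183.624205; next y=-4/5·70.664043+1/4·(-183.624205)≈-102.437286
n=14: y≈-102.437286, sp=-3, e=sp−y≈99.437286; I≈45.628479, D=e−e_prev≈173.101329; u=1/2·99.437286+1·45.628479+3/4·173.101329≈225.173119; next y=-4/5·(-102.437286)+1/4·225.173119≈138.243108

0 3 6.750 0.000
1 3 3.703 1.688
2 3 11.033 -0.424
3 3 4.949 3.098
4 3 17.254 -1.241
5 -3 -9.989 5.306
6 -3 18.223 -6.742
7 -3 -24.627 9.950
8 -3 29.091 -14.117
9 -3 -51.378 18.566
10 -3 55.660 -27.697
11 -3 -97.822 36.073
12 -3 112.052 -53.314
13 -3 -183.624 70.664
14 -3 225.173 -102.437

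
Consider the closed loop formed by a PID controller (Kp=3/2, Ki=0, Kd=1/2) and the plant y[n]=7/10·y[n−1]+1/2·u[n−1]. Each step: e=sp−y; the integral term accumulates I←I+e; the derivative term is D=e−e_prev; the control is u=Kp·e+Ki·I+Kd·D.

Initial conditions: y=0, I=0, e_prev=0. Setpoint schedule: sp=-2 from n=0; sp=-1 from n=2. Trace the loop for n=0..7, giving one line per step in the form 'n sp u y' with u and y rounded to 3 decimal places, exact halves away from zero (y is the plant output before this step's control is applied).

(exact arithmetic carried between steps; '≈' marks a value shown rounded to 6 d.p. or computed from one; I and e_prev carry over from the previous line; the table rounds u and y to 3 d.p., halves away from zero)
n=0: y=0, sp=-2, e=sp−y=-2; I=-2, D=e−e_prev=-2; u=3/2·(-2)+0·(-2)+1/2·(-2)=-4; next y=7/10·0+1/2·(-4)=-2
n=1: y=-2, sp=-2, e=sp−y=0; I=-2, D=e−e_prev=2; u=3/2·0+0·(-2)+1/2·2=1; next y=7/10·(-2)+1/2·1=-0.9
n=2: y=-0.9, sp=-1, e=sp−y=-0.1; I=-2.1, D=e−e_prev=-0.1; u=3/2·(-0.1)+0·(-2.1)+1/2·(-0.1)=-0.2; next y=7/10·(-0.9)+1/2·(-0.2)=-0.73
n=3: y=-0.73, sp=-1, e=sp−y=-0.27; I=-2.37, D=e−e_prev=-0.17; u=3/2·(-0.27)+0·(-2.37)+1/2·(-0.17)=-0.49; next y=7/10·(-0.73)+1/2·(-0.49)=-0.756
n=4: y=-0.756, sp=-1, e=sp−y=-0.244; I=-2.614, D=e−e_prev=0.026; u=3/2·(-0.244)+0·(-2.614)+1/2·0.026=-0.353; next y=7/10·(-0.756)+1/2·(-0.353)=-0.7057
n=5: y=-0.7057, sp=-1, e=sp−y=-0.2943; I=-2.9083, D=e−e_prev=-0.0503; u=3/2·(-0.2943)+0·(-2.9083)+1/2·(-0.0503)=-0.4666; next y=7/10·(-0.7057)+1/2·(-0.4666)=-0.72729
n=6: y=-0.72729, sp=-1, e=sp−y=-0.27271; I=-3.18101, D=e−e_prev=0.02159; u=3/2·(-0.27271)+0·(-3.18101)+1/2·0.02159=-0.39827; next y=7/10·(-0.72729)+1/2·(-0.39827)=-0.708238
n=7: y=-0.708238, sp=-1, e=sp−y=-0.291762; I=-3.472772, D=e−e_prev=-0.019052; u=3/2·(-0.291762)+0·(-3.472772)+1/2·(-0.019052)=-0.447169; next y=7/10·(-0.708238)+1/2·(-0.447169)≈-0.719351

0 -2 -4.000 0.000
1 -2 1.000 -2.000
2 -1 -0.200 -0.900
3 -1 -0.490 -0.730
4 -1 -0.353 -0.756
5 -1 -0.467 -0.706
6 -1 -0.398 -0.727
7 -1 -0.447 -0.708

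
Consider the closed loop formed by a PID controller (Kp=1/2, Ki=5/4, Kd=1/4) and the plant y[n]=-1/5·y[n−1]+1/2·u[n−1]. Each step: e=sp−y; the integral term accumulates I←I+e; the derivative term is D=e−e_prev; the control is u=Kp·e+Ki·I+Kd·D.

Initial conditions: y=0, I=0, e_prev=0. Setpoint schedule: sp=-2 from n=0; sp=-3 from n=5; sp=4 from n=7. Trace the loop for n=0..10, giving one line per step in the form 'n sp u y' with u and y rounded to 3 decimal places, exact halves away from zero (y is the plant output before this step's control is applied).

0 -2 -4.000 0.000
1 -2 -2.000 -2.000
2 -2 -5.300 -0.600
3 -2 -2.840 -2.530
4 -2 -5.892 -0.914
5 -3 -5.147 -2.763
6 -3 -7.140 -2.021
7 4 8.112 -3.166
8 4 -0.677 4.689
9 4 12.356 -1.276
10 4 2.041 6.433

(exact arithmetic carried between steps; '≈' marks a value shown rounded to 6 d.p. or computed from one; I and e_prev carry over from the previous line; the table rounds u and y to 3 d.p., halves away from zero)
n=0: y=0, sp=-2, e=sp−y=-2; I=-2, D=e−e_prev=-2; u=1/2·(-2)+5/4·(-2)+1/4·(-2)=-4; next y=-1/5·0+1/2·(-4)=-2
n=1: y=-2, sp=-2, e=sp−y=0; I=-2, D=e−e_prev=2; u=1/2·0+5/4·(-2)+1/4·2=-2; next y=-1/5·(-2)+1/2·(-2)=-0.6
n=2: y=-0.6, sp=-2, e=sp−y=-1.4; I=-3.4, D=e−e_prev=-1.4; u=1/2·(-1.4)+5/4·(-3.4)+1/4·(-1.4)=-5.3; next y=-1/5·(-0.6)+1/2·(-5.3)=-2.53
n=3: y=-2.53, sp=-2, e=sp−y=0.53; I=-2.87, D=e−e_prev=1.93; u=1/2·0.53+5/4·(-2.87)+1/4·1.93=-2.84; next y=-1/5·(-2.53)+1/2·(-2.84)=-0.914
n=4: y=-0.914, sp=-2, e=sp−y=-1.086; I=-3.956, D=e−e_prev=-1.616; u=1/2·(-1.086)+5/4·(-3.956)+1/4·(-1.616)=-5.892; next y=-1/5·(-0.914)+1/2·(-5.892)=-2.7632
n=5: y=-2.7632, sp=-3, e=sp−y=-0.2368; I=-4.1928, D=e−e_prev=0.8492; u=1/2·(-0.2368)+5/4·(-4.1928)+1/4·0.8492=-5.1471; next y=-1/5·(-2.7632)+1/2·(-5.1471)=-2.02091
n=6: y=-2.02091, sp=-3, e=sp−y=-0.97909; I=-5.17189, D=e−e_prev=-0.74229; u=1/2·(-0.97909)+5/4·(-5.17189)+1/4·(-0.74229)=-7.13998; next y=-1/5·(-2.02091)+1/2·(-7.13998)=-3.165808
n=7: y=-3.165808, sp=4, e=sp−y=7.165808; I=1.993918, D=e−e_prev=8.144898; u=1/2·7.165808+5/4·1.993918+1/4·8.144898=8.111526; next y=-1/5·(-3.165808)+1/2·8.111526≈4.688925
n=8: y≈4.688925, sp=4, e=sp−y≈-0.688925; I≈1.304993, D=e−e_prev≈-7.854733; u=1/2·(-0.688925)+5/4·1.304993+1/4·(-7.854733)≈-0.676904; next y=-1/5·4.688925+1/2·(-0.676904)≈-1.276237
n=9: y≈-1.276237, sp=4, e=sp−y≈5.276237; I≈6.581230, D=e−e_prev≈5.965161; u=1/2·5.276237+5/4·6.581230+1/4·5.965161≈12.355946; next y=-1/5·(-1.276237)+1/2·12.355946≈6.433221
n=10: y≈6.433221, sp=4, e=sp−y≈-2.433221; I≈4.148010, D=e−e_prev≈-7.709457; u=1/2·(-2.433221)+5/4·4.148010+1/4·(-7.709457)≈2.041037; next y=-1/5·6.433221+1/2·2.041037≈-0.266125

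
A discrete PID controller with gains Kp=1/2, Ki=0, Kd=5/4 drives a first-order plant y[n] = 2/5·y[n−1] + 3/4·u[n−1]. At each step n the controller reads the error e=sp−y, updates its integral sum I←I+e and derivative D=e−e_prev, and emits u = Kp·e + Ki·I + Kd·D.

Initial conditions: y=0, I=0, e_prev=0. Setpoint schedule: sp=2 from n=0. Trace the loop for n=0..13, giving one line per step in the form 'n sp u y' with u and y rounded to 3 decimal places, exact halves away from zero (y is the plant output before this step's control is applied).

0 2 3.500 0.000
1 2 -3.594 2.625
2 2 7.161 -1.645
3 2 -9.303 4.712
4 2 15.802 -5.092
5 2 -22.541 9.815
6 2 35.983 -12.980
7 2 -53.367 21.795
8 2 83.032 -31.307
9 2 -125.198 49.751
10 2 192.686 -73.998
11 2 -292.599 114.915
12 2 448.239 -173.483
13 2 -682.730 266.786

(exact arithmetic carried between steps; '≈' marks a value shown rounded to 6 d.p. or computed from one; I and e_prev carry over from the previous line; the table rounds u and y to 3 d.p., halves away from zero)
n=0: y=0, sp=2, e=sp−y=2; I=2, D=e−e_prev=2; u=1/2·2+0·2+5/4·2=3.5; next y=2/5·0+3/4·3.5=2.625
n=1: y=2.625, sp=2, e=sp−y=-0.625; I=1.375, D=e−e_prev=-2.625; u=1/2·(-0.625)+0·1.375+5/4·(-2.625)=-3.59375; next y=2/5·2.625+3/4·(-3.59375)≈-1.645313
n=2: y≈-1.645313, sp=2, e=sp−y≈3.645313; I≈5.020313, D=e−e_prev≈4.270313; u=1/2·3.645313+0·5.020313+5/4·4.270313≈7.160547; next y=2/5·(-1.645313)+3/4·7.160547≈4.712285
n=3: y≈4.712285, sp=2, e=sp−y≈-2.712285; I≈2.308027, D=e−e_prev≈-6.357598; u=1/2·(-2.712285)+0·2.308027+5/4·(-6.357598)≈-9.303140; next y=2/5·4.712285+3/4·(-9.303140)≈-5.092441
n=4: y≈-5.092441, sp=2, e=sp−y≈7.092441; I≈9.400468, D=e−e_prev≈9.804726; u=1/2·7.092441+0·9.400468+5/4·9.804726≈15.802128; next y=2/5·(-5.092441)+3/4·15.802128≈9.814619
n=5: y≈9.814619, sp=2, e=sp−y≈-7.814619; I≈1.585849, D=e−e_prev≈-14.907060; u=1/2·(-7.814619)+0·1.585849+5/4·(-14.907060)≈-22.541135; next y=2/5·9.814619+3/4·(-22.541135)≈-12.980003
n=6: y≈-12.980003, sp=2, e=sp−y≈14.980003; I≈16.565852, D=e−e_prev≈22.794623; u=1/2·14.980003+0·16.565852+5/4·22.794623≈35.983280; next y=2/5·(-12.980003)+3/4·35.983280≈21.795459
n=7: y≈21.795459, sp=2, e=sp−y≈-19.795459; I≈-3.229607, D=e−e_prev≈-34.775462; u=1/2·(-19.795459)+0·(-3.229607)+5/4·(-34.775462)≈-53.367057; next y=2/5·21.795459+3/4·(-53.367057)≈-31.307109
n=8: y≈-31.307109, sp=2, e=sp−y≈33.307109; I≈30.077502, D=e−e_prev≈53.102568; u=1/2·33.307109+0·30.077502+5/4·53.102568≈83.031765; next y=2/5·(-31.307109)+3/4·83.031765≈49.750980
n=9: y≈49.750980, sp=2, e=sp−y≈-47.750980; I≈-17.673477, D=e−e_prev≈-81.058089; u=1/2·(-47.750980)+0·(-17.673477)+5/4·(-81.058089)≈-125.198102; next y=2/5·49.750980+3/4·(-125.198102)≈-73.998184
n=10: y≈-73.998184, sp=2, e=sp−y≈75.998184; I≈58.324707, D=e−e_prev≈123.749164; u=1/2·75.998184+0·58.324707+5/4·123.749164≈192.685547; next y=2/5·(-73.998184)+3/4·192.685547≈114.914887
n=11: y≈114.914887, sp=2, e=sp−y≈-112.914887; I≈-54.590180, D=e−e_prev≈-188.913071; u=1/2·(-112.914887)+0·(-54.590180)+5/4·(-188.913071)≈-292.598782; next y=2/5·114.914887+3/4·(-292.598782)≈-173.483132
n=12: y≈-173.483132, sp=2, e=sp−y≈175.483132; I≈120.892952, D=e−e_prev≈288.398019; u=1/2·175.483132+0·120.892952+5/4·288.398019≈448.239089; next y=2/5·(-173.483132)+3/4·448.239089≈266.786064
n=13: y≈266.786064, sp=2, e=sp−y≈-264.786064; I≈-143.893112, D=e−e_prev≈-440.269196; u=1/2·(-264.786064)+0·(-143.893112)+5/4·(-440.269196)≈-682.729527; next y=2/5·266.786064+3/4·(-682.729527)≈-405.332720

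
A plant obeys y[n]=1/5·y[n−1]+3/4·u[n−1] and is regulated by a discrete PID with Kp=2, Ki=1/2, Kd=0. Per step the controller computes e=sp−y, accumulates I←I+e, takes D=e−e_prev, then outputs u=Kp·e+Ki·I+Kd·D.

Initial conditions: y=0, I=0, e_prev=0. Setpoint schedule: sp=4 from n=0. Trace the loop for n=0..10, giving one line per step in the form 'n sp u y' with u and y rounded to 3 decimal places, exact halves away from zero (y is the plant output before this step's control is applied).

0 4 10.000 0.000
1 4 -6.750 7.500
2 4 19.156 -3.563
3 4 -20.105 13.655
4 4 40.074 -12.348
5 4 -51.587 27.586
6 4 88.518 -33.173
7 4 -125.213 59.754
8 4 201.192 -81.959
9 4 -296.982 134.502
10 4 463.613 -195.836

(exact arithmetic carried between steps; '≈' marks a value shown rounded to 6 d.p. or computed from one; I and e_prev carry over from the previous line; the table rounds u and y to 3 d.p., halves away from zero)
n=0: y=0, sp=4, e=sp−y=4; I=4, D=e−e_prev=4; u=2·4+1/2·4+0·4=10; next y=1/5·0+3/4·10=7.5
n=1: y=7.5, sp=4, e=sp−y=-3.5; I=0.5, D=e−e_prev=-7.5; u=2·(-3.5)+1/2·0.5+0·(-7.5)=-6.75; next y=1/5·7.5+3/4·(-6.75)=-3.5625
n=2: y=-3.5625, sp=4, e=sp−y=7.5625; I=8.0625, D=e−e_prev=11.0625; u=2·7.5625+1/2·8.0625+0·11.0625=19.15625; next y=1/5·(-3.5625)+3/4·19.15625≈13.654688
n=3: y≈13.654688, sp=4, e=sp−y≈-9.654688; I≈-1.592188, D=e−e_prev≈-17.217188; u=2·(-9.654688)+1/2·(-1.592188)+0·(-17.217188)≈-20.105469; next y=1/5·13.654688+3/4·(-20.105469)≈-12.348164
n=4: y≈-12.348164, sp=4, e=sp−y≈16.348164; I≈14.755977, D=e−e_prev≈26.002852; u=2·16.348164+1/2·14.755977+0·26.002852≈40.074316; next y=1/5·(-12.348164)+3/4·40.074316≈27.586104
n=5: y≈27.586104, sp=4, e=sp−y≈-23.586104; I≈-8.830128, D=e−e_prev≈-39.934269; u=2·(-23.586104)+1/2·(-8.830128)+0·(-39.934269)≈-51.587273; next y=1/5·27.586104+3/4·(-51.587273)≈-33.173234
n=6: y≈-33.173234, sp=4, e=sp−y≈37.173234; I≈28.343106, D=e−e_prev≈60.759338; u=2·37.173234+1/2·28.343106+0·60.759338≈88.518021; next y=1/5·(-33.173234)+3/4·88.518021≈59.753869
n=7: y≈59.753869, sp=4, e=sp−y≈-55.753869; I≈-27.410763, D=e−e_prev≈-92.927102; u=2·(-55.753869)+1/2·(-27.410763)+0·(-92.927102)≈-125.213119; next y=1/5·59.753869+3/4·(-125.213119)≈-81.959065
n=8: y≈-81.959065, sp=4, e=sp−y≈85.959065; I≈58.548303, D=e−e_prev≈141.712934; u=2·85.959065+1/2·58.548303+0·141.712934≈201.192282; next y=1/5·(-81.959065)+3/4·201.192282≈134.502398
n=9: y≈134.502398, sp=4, e=sp−y≈-130.502398; I≈-71.954096, D=e−e_prev≈-216.461464; u=2·(-130.502398)+1/2·(-71.954096)+0·(-216.461464)≈-296.981845; next y=1/5·134.502398+3/4·(-296.981845)≈-195.835904
n=10: y≈-195.835904, sp=4, e=sp−y≈199.835904; I≈127.881808, D=e−e_prev≈330.338302; u=2·199.835904+1/2·127.881808+0·330.338302≈463.612712; next y=1/5·(-195.835904)+3/4·463.612712≈308.542353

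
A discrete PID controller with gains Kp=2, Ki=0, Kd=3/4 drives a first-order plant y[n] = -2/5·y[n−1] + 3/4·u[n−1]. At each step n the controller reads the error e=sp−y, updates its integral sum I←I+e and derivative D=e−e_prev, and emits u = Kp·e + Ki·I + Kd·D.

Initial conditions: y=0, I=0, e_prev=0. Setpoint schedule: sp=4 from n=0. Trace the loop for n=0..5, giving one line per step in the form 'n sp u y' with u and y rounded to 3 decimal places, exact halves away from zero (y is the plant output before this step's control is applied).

(exact arithmetic carried between steps; '≈' marks a value shown rounded to 6 d.p. or computed from one; I and e_prev carry over from the previous line; the table rounds u and y to 3 d.p., halves away from zero)
n=0: y=0, sp=4, e=sp−y=4; I=4, D=e−e_prev=4; u=2·4+0·4+3/4·4=11; next y=-2/5·0+3/4·11=8.25
n=1: y=8.25, sp=4, e=sp−y=-4.25; I=-0.25, D=e−e_prev=-8.25; u=2·(-4.25)+0·(-0.25)+3/4·(-8.25)=-14.6875; next y=-2/5·8.25+3/4·(-14.6875)=-14.315625
n=2: y=-14.315625, sp=4, e=sp−y=18.315625; I=18.065625, D=e−e_prev=22.565625; u=2·18.315625+0·18.065625+3/4·22.565625≈53.555469; next y=-2/5·(-14.315625)+3/4·53.555469≈45.892852
n=3: y≈45.892852, sp=4, e=sp−y≈-41.892852; I≈-23.827227, D=e−e_prev≈-60.208477; u=2·(-41.892852)+0·(-23.827227)+3/4·(-60.208477)≈-128.942061; next y=-2/5·45.892852+3/4·(-128.942061)≈-115.063686
n=4: y≈-115.063686, sp=4, e=sp−y≈119.063686; I≈95.236459, D=e−e_prev≈160.956538; u=2·119.063686+0·95.236459+3/4·160.956538≈358.844775; next y=-2/5·(-115.063686)+3/4·358.844775≈315.159056
n=5: y≈315.159056, sp=4, e=sp−y≈-311.159056; I≈-215.922596, D=e−e_prev≈-430.222742; u=2·(-311.159056)+0·(-215.922596)+3/4·(-430.222742)≈-944.985168; next y=-2/5·315.159056+3/4·(-944.985168)≈-834.802498

0 4 11.000 0.000
1 4 -14.688 8.250
2 4 53.555 -14.316
3 4 -128.942 45.893
4 4 358.845 -115.064
5 4 -944.985 315.159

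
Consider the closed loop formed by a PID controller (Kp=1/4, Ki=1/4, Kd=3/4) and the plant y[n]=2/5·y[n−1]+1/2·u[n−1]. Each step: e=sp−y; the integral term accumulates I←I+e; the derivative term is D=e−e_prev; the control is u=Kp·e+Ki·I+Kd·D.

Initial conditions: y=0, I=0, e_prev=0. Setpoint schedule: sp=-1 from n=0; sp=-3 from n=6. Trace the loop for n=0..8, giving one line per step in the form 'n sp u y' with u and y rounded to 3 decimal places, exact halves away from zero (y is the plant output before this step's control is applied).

(exact arithmetic carried between steps; '≈' marks a value shown rounded to 6 d.p. or computed from one; I and e_prev carry over from the previous line; the table rounds u and y to 3 d.p., halves away from zero)
n=0: y=0, sp=-1, e=sp−y=-1; I=-1, D=e−e_prev=-1; u=1/4·(-1)+1/4·(-1)+3/4·(-1)=-1.25; next y=2/5·0+1/2·(-1.25)=-0.625
n=1: y=-0.625, sp=-1, e=sp−y=-0.375; I=-1.375, D=e−e_prev=0.625; u=1/4·(-0.375)+1/4·(-1.375)+3/4·0.625=0.03125; next y=2/5·(-0.625)+1/2·0.03125=-0.234375
n=2: y=-0.234375, sp=-1, e=sp−y=-0.765625; I=-2.140625, D=e−e_prev=-0.390625; u=1/4·(-0.765625)+1/4·(-2.140625)+3/4·(-0.390625)≈-1.019531; next y=2/5·(-0.234375)+1/2·(-1.019531)≈-0.603516
n=3: y≈-0.603516, sp=-1, e=sp−y≈-0.396484; I≈-2.537109, D=e−e_prev≈0.369141; u=1/4·(-0.396484)+1/4·(-2.537109)+3/4·0.369141≈-0.456543; next y=2/5·(-0.603516)+1/2·(-0.456543)≈-0.469678
n=4: y≈-0.469678, sp=-1, e=sp−y≈-0.530322; I≈-3.067432, D=e−e_prev≈-0.133838; u=1/4·(-0.530322)+1/4·(-3.067432)+3/4·(-0.133838)≈-0.999817; next y=2/5·(-0.469678)+1/2·(-0.999817)≈-0.687780
n=5: y≈-0.687780, sp=-1, e=sp−y≈-0.312220; I≈-3.379652, D=e−e_prev≈0.218102; u=1/4·(-0.312220)+1/4·(-3.379652)+3/4·0.218102≈-0.759392; next y=2/5·(-0.687780)+1/2·(-0.759392)≈-0.654808
n=6: y≈-0.654808, sp=-3, e=sp−y≈-2.345192; I≈-5.724844, D=e−e_prev≈-2.032972; u=1/4·(-2.345192)+1/4·(-5.724844)+3/4·(-2.032972)≈-3.542238; next y=2/5·(-0.654808)+1/2·(-3.542238)≈-2.033042
n=7: y≈-2.033042, sp=-3, e=sp−y≈-0.966958; I≈-6.691802, D=e−e_prev≈1.378234; u=1/4·(-0.966958)+1/4·(-6.691802)+3/4·1.378234≈-0.881014; next y=2/5·(-2.033042)+1/2·(-0.881014)≈-1.253724
n=8: y≈-1.253724, sp=-3, e=sp−y≈-1.746276; I≈-8.438078, D=e−e_prev≈-0.779318; u=1/4·(-1.746276)+1/4·(-8.438078)+3/4·(-0.779318)≈-3.130577; next y=2/5·(-1.253724)+1/2·(-3.130577)≈-2.066778

0 -1 -1.250 0.000
1 -1 0.031 -0.625
2 -1 -1.020 -0.234
3 -1 -0.457 -0.604
4 -1 -1.000 -0.470
5 -1 -0.759 -0.688
6 -3 -3.542 -0.655
7 -3 -0.881 -2.033
8 -3 -3.131 -1.254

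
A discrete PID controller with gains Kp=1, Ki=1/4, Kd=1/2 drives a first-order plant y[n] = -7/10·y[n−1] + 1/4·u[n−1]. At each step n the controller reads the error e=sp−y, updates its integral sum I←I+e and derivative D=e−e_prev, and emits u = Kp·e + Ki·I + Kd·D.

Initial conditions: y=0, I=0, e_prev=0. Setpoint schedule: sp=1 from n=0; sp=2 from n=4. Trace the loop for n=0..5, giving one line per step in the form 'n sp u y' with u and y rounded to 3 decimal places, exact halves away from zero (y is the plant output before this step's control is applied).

0 1 1.750 0.000
1 1 0.734 0.438
2 1 2.074 -0.123
3 1 0.802 0.604
4 2 4.462 -0.222
5 2 1.490 1.271

(exact arithmetic carried between steps; '≈' marks a value shown rounded to 6 d.p. or computed from one; I and e_prev carry over from the previous line; the table rounds u and y to 3 d.p., halves away from zero)
n=0: y=0, sp=1, e=sp−y=1; I=1, D=e−e_prev=1; u=1·1+1/4·1+1/2·1=1.75; next y=-7/10·0+1/4·1.75=0.4375
n=1: y=0.4375, sp=1, e=sp−y=0.5625; I=1.5625, D=e−e_prev=-0.4375; u=1·0.5625+1/4·1.5625+1/2·(-0.4375)=0.734375; next y=-7/10·0.4375+1/4·0.734375≈-0.122656
n=2: y≈-0.122656, sp=1, e=sp−y≈1.122656; I≈2.685156, D=e−e_prev≈0.560156; u=1·1.122656+1/4·2.685156+1/2·0.560156≈2.074023; next y=-7/10·(-0.122656)+1/4·2.074023≈0.604365
n=3: y≈0.604365, sp=1, e=sp−y≈0.395635; I≈3.080791, D=e−e_prev≈-0.727021; u=1·0.395635+1/4·3.080791+1/2·(-0.727021)≈0.802322; next y=-7/10·0.604365+1/4·0.802322≈-0.222475
n=4: y≈-0.222475, sp=2, e=sp−y≈2.222475; I≈5.303266, D=e−e_prev≈1.826840; u=1·2.222475+1/4·5.303266+1/2·1.826840≈4.461712; next y=-7/10·(-0.222475)+1/4·4.461712≈1.271161
n=5: y≈1.271161, sp=2, e=sp−y≈0.728839; I≈6.032106, D=e−e_prev≈-1.493636; u=1·0.728839+1/4·6.032106+1/2·(-1.493636)≈1.490048; next y=-7/10·1.271161+1/4·1.490048≈-0.517301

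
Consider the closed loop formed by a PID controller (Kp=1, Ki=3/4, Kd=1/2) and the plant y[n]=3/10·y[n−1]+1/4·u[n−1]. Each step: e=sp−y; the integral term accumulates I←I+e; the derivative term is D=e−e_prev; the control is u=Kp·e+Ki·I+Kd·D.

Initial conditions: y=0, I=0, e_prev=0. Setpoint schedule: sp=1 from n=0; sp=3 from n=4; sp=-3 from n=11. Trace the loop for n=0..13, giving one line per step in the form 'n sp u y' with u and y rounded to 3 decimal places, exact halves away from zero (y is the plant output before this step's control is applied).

(exact arithmetic carried between steps; '≈' marks a value shown rounded to 6 d.p. or computed from one; I and e_prev carry over from the previous line; the table rounds u and y to 3 d.p., halves away from zero)
n=0: y=0, sp=1, e=sp−y=1; I=1, D=e−e_prev=1; u=1·1+3/4·1+1/2·1=2.25; next y=3/10·0+1/4·2.25=0.5625
n=1: y=0.5625, sp=1, e=sp−y=0.4375; I=1.4375, D=e−e_prev=-0.5625; u=1·0.4375+3/4·1.4375+1/2·(-0.5625)=1.234375; next y=3/10·0.5625+1/4·1.234375≈0.477344
n=2: y≈0.477344, sp=1, e=sp−y≈0.522656; I≈1.960156, D=e−e_prev≈0.085156; u=1·0.522656+3/4·1.960156+1/2·0.085156≈2.035352; next y=3/10·0.477344+1/4·2.035352≈0.652041
n=3: y≈0.652041, sp=1, e=sp−y≈0.347959; I≈2.308115, D=e−e_prev≈-0.174697; u=1·0.347959+3/4·2.308115+1/2·(-0.174697)≈1.991697; next y=3/10·0.652041+1/4·1.991697≈0.693536
n=4: y≈0.693536, sp=3, e=sp−y≈2.306464; I≈4.614579, D=e−e_prev≈1.958505; u=1·2.306464+3/4·4.614579+1/2·1.958505≈6.746650; next y=3/10·0.693536+1/4·6.746650≈1.894723
n=5: y≈1.894723, sp=3, e=sp−y≈1.105277; I≈5.719855, D=e−e_prev≈-1.201187; u=1·1.105277+3/4·5.719855+1/2·(-1.201187)≈4.794575; next y=3/10·1.894723+1/4·4.794575≈1.767061
n=6: y≈1.767061, sp=3, e=sp−y≈1.232939; I≈6.952795, D=e−e_prev≈0.127663; u=1·1.232939+3/4·6.952795+1/2·0.127663≈6.511367; next y=3/10·1.767061+1/4·6.511367≈2.157960
n=7: y≈2.157960, sp=3, e=sp−y≈0.842040; I≈7.794835, D=e−e_prev≈-0.390899; u=1·0.842040+3/4·7.794835+1/2·(-0.390899)≈6.492717; next y=3/10·2.157960+1/4·6.492717≈2.270567
n=8: y≈2.270567, sp=3, e=sp−y≈0.729433; I≈8.524268, D=e−e_prev≈-0.112607; u=1·0.729433+3/4·8.524268+1/2·(-0.112607)≈7.066330; next y=3/10·2.270567+1/4·7.066330≈2.447753
n=9: y≈2.447753, sp=3, e=sp−y≈0.552247; I≈9.076515, D=e−e_prev≈-0.177186; u=1·0.552247+3/4·9.076515+1/2·(-0.177186)≈7.271041; next y=3/10·2.447753+1/4·7.271041≈2.552086
n=10: y≈2.552086, sp=3, e=sp−y≈0.447914; I≈9.524429, D=e−e_prev≈-0.104333; u=1·0.447914+3/4·9.524429+1/2·(-0.104333)≈7.539069; next y=3/10·2.552086+1/4·7.539069≈2.650393
n=11: y≈2.650393, sp=-3, e=sp−y≈-5.650393; I≈3.874036, D=e−e_prev≈-6.098307; u=1·(-5.650393)+3/4·3.874036+1/2·(-6.098307)≈-5.794020; next y=3/10·2.650393+1/4·(-5.794020)≈-0.653387
n=12: y≈-0.653387, sp=-3, e=sp−y≈-2.346613; I≈1.527423, D=e−e_prev≈3.303780; u=1·(-2.346613)+3/4·1.527423+1/2·3.303780≈0.450844; next y=3/10·(-0.653387)+1/4·0.450844≈-0.083305
n=13: y≈-0.083305, sp=-3, e=sp−y≈-2.916695; I≈-1.389272, D=e−e_prev≈-0.570082; u=1·(-2.916695)+3/4·(-1.389272)+1/2·(-0.570082)≈-4.243690; next y=3/10·(-0.083305)+1/4·(-4.243690)≈-1.085914

0 1 2.250 0.000
1 1 1.234 0.563
2 1 2.035 0.477
3 1 1.992 0.652
4 3 6.747 0.694
5 3 4.795 1.895
6 3 6.511 1.767
7 3 6.493 2.158
8 3 7.066 2.271
9 3 7.271 2.448
10 3 7.539 2.552
11 -3 -5.794 2.650
12 -3 0.451 -0.653
13 -3 -4.244 -0.083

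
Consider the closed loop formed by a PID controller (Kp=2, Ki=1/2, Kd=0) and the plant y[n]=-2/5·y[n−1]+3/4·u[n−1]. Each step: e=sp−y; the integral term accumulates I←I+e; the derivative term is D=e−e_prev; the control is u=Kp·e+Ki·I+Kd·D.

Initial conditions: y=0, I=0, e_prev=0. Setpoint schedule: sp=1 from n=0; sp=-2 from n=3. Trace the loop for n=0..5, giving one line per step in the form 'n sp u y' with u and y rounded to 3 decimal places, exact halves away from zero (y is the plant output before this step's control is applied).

(exact arithmetic carried between steps; '≈' marks a value shown rounded to 6 d.p. or computed from one; I and e_prev carry over from the previous line; the table rounds u and y to 3 d.p., halves away from zero)
n=0: y=0, sp=1, e=sp−y=1; I=1, D=e−e_prev=1; u=2·1+1/2·1+0·1=2.5; next y=-2/5·0+3/4·2.5=1.875
n=1: y=1.875, sp=1, e=sp−y=-0.875; I=0.125, D=e−e_prev=-1.875; u=2·(-0.875)+1/2·0.125+0·(-1.875)=-1.6875; next y=-2/5·1.875+3/4·(-1.6875)=-2.015625
n=2: y=-2.015625, sp=1, e=sp−y=3.015625; I=3.140625, D=e−e_prev=3.890625; u=2·3.015625+1/2·3.140625+0·3.890625≈7.601563; next y=-2/5·(-2.015625)+3/4·7.601563≈6.507422
n=3: y≈6.507422, sp=-2, e=sp−y≈-8.507422; I≈-5.366797, D=e−e_prev≈-11.523047; u=2·(-8.507422)+1/2·(-5.366797)+0·(-11.523047)≈-19.698242; next y=-2/5·6.507422+3/4·(-19.698242)≈-17.376650
n=4: y≈-17.376650, sp=-2, e=sp−y≈15.376650; I≈10.009854, D=e−e_prev≈23.884072; u=2·15.376650+1/2·10.009854+0·23.884072≈35.758228; next y=-2/5·(-17.376650)+3/4·35.758228≈33.769331
n=5: y≈33.769331, sp=-2, e=sp−y≈-35.769331; I≈-25.759477, D=e−e_prev≈-51.145981; u=2·(-35.769331)+1/2·(-25.759477)+0·(-51.145981)≈-84.418400; next y=-2/5·33.769331+3/4·(-84.418400)≈-76.821533

0 1 2.500 0.000
1 1 -1.688 1.875
2 1 7.602 -2.016
3 -2 -19.698 6.507
4 -2 35.758 -17.377
5 -2 -84.418 33.769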